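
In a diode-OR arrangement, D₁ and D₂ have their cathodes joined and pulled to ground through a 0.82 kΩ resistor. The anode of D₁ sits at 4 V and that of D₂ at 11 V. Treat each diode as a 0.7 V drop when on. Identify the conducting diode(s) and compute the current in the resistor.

Only D₂ conducts; I_R ≈ 13 mA

Assume both conduct. Then node N would need to be at both 4−0.7 = 3.3 V and 11−0.7 = 10.3 V, which is impossible.
Assume only D₂ conducts: V_N = 11 − 0.7 = 10.3 V, so I_R = 10.3/0.82 = 12.6 mA.
Check D₁: its anode-to-cathode voltage is 4 − 10.3 = -6.3 V < 0.7 V, so it is off. The assumption is consistent.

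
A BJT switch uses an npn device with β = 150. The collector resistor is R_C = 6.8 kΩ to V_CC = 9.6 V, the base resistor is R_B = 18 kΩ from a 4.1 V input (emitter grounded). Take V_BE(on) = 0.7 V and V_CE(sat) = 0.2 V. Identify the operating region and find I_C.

saturation; I_C ≈ 1.4 mA

Assume active: I_B = (4.1 − 0.7)/18 = 0.189 mA, giving I_C = β·I_B = 28.3 mA.
But then V_CE = 9.6 − 28.3×6.8 = -183 V < V_CE(sat) = 0.2 V — impossible in the active region.
So the transistor is saturated. With V_CE = 0.2 V, I_C = (V_CC − 0.2)/R_C = 9.4/6.8 = 1.38 mA.
Check: β·I_B = 28.3 mA > I_C = 1.38 mA, confirming saturation.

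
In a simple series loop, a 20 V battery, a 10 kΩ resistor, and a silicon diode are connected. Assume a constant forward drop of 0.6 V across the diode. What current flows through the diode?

KVL around the loop: 20 = V_D + I·R = 0.6 + I × 10 kΩ.
So I = (20 − 0.6) / 10 kΩ = 19.4 / 10 = 1.94 mA.

I ≈ 1.9 mA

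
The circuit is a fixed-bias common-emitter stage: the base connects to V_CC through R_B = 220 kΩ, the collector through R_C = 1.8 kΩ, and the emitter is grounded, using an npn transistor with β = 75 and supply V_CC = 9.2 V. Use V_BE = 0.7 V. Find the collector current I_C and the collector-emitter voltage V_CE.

Base loop: V_CC = I_B·R_B + V_BE, so I_B = (9.2 − 0.7)/220 kΩ = 0.0386 mA.
In the active region I_C = β·I_B = 75 × 0.0386 = 2.9 mA.
Collector loop: V_CE = V_CC − I_C·R_C = 9.2 − 2.9×1.8 = 3.98 V.
Since V_CE = 3.98 V > V_CE(sat) ≈ 0.2 V, the transistor is in the active region as assumed.

I_C ≈ 2.9 mA, V_CE ≈ 4 V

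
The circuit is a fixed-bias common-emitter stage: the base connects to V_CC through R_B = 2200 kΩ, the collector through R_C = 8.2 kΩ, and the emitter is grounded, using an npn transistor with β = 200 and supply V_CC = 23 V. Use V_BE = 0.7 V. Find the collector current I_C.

Base loop: V_CC = I_B·R_B + V_BE, so I_B = (23 − 0.7)/2200 kΩ = 0.0101 mA.
In the active region I_C = β·I_B = 200 × 0.0101 = 2.03 mA.
Collector loop: V_CE = V_CC − I_C·R_C = 23 − 2.03×8.2 = 6.38 V.
Since V_CE = 6.38 V > V_CE(sat) ≈ 0.2 V, the transistor is in the active region as assumed.

I_C ≈ 2 mA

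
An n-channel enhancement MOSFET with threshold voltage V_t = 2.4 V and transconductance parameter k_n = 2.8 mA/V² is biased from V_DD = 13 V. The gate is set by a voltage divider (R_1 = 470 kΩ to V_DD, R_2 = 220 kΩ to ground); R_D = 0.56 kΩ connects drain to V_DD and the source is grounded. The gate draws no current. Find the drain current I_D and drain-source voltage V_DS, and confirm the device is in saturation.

V_G = V_DD·R_2/(R_1+R_2) = 13×220/690 = 4.14 V. With the source grounded, V_GS = V_G = 4.14 V.
Assume saturation: I_D = (k_n/2)(V_GS − V_t)² = (2.8/2)×(4.14 − 2.4)² = 1.4×1.74² = 4.26 mA.
V_DS = V_DD − I_D·R_D = 13 − 4.26×0.56 = 10.6 V.
Saturation requires V_DS ≥ V_GS − V_t = 1.74 V; 10.6 ≥ 1.74 ✓.

I_D ≈ 4.3 mA, V_DS ≈ 11 V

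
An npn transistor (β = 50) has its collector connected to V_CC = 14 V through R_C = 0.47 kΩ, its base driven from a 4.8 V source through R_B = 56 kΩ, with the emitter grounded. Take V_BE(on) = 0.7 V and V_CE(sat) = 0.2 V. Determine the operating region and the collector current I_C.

active; I_C ≈ 3.7 mA

Assume active. Base-emitter loop: I_B = (V_BB − V_BE)/R_B = (4.8 − 0.7)/56 = 0.0732 mA.
I_C = β·I_B = 50×0.0732 = 3.66 mA.
V_CE = V_CC − I_C·R_C = 14 − 3.66×0.47 = 12.3 V > V_CE(sat), so the active-region assumption holds.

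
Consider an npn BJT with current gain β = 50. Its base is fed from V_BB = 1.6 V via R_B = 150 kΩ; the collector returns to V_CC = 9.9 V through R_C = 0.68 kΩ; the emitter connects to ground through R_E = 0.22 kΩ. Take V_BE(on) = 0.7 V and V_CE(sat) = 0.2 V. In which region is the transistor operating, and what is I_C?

active; I_C ≈ 0.28 mA

Assume active. Base-emitter loop: I_B = (V_BB − V_BE)/(R_B + (β+1)R_E) = (1.6 − 0.7)/(150 + 51×0.22) = 0.00558 mA.
I_C = β·I_B = 50×0.00558 = 0.279 mA.
V_CE = V_CC − I_C·R_C − I_E·R_E = 9.9 − 0.279×0.68 − 0.285×0.22 = 9.65 V > V_CE(sat), so the active-region assumption holds.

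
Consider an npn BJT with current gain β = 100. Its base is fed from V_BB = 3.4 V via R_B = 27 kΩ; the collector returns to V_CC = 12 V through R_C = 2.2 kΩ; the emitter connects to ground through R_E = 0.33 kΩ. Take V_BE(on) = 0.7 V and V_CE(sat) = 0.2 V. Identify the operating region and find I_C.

Assume active. Base-emitter loop: I_B = (V_BB − V_BE)/(R_B + (β+1)R_E) = (3.4 − 0.7)/(27 + 101×0.33) = 0.0448 mA.
I_C = β·I_B = 100×0.0448 = 4.48 mA.
V_CE = V_CC − I_C·R_C − I_E·R_E = 12 − 4.48×2.2 − 4.52×0.33 = 0.663 V > V_CE(sat), so the active-region assumption holds.

active; I_C ≈ 4.5 mA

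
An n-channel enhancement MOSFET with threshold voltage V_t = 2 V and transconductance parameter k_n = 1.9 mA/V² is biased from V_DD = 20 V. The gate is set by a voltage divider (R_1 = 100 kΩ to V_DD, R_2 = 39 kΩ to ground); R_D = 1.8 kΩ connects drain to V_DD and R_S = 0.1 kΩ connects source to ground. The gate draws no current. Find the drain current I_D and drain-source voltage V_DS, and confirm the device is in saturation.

I_D ≈ 7.7 mA, V_DS ≈ 5.4 V

V_G = V_DD·R_2/(R_1+R_2) = 20×39/139 = 5.61 V.
Assume saturation: I_D = (k_n/2)(V_GS − V_t)² with V_GS = V_G − I_D·R_S = 5.61 − 0.1·I_D.
Substituting gives 0.0095·I_D² − 1.69·I_D + 12.4 = 0, with roots I_D = 7.68 or 170 mA.
The root I_D = 170 mA gives V_GS = -11.4 V ≤ V_t, so take I_D = 7.68 mA.
Then V_GS = 4.84 V and V_DS = V_DD − I_D(R_D+R_S) = 20 − 7.68×1.9 = 5.41 V.
Saturation requires V_DS ≥ V_GS − V_t = 2.84 V; 5.41 ≥ 2.84 ✓.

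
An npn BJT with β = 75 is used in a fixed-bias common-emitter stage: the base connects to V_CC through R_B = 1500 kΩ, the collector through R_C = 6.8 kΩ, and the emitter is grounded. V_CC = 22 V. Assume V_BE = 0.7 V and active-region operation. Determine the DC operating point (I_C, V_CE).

I_C ≈ 1.1 mA, V_CE ≈ 15 V

Base loop: V_CC = I_B·R_B + V_BE, so I_B = (22 − 0.7)/1500 kΩ = 0.0142 mA.
In the active region I_C = β·I_B = 75 × 0.0142 = 1.07 mA.
Collector loop: V_CE = V_CC − I_C·R_C = 22 − 1.07×6.8 = 14.8 V.
Since V_CE = 14.8 V > V_CE(sat) ≈ 0.2 V, the transistor is in the active region as assumed.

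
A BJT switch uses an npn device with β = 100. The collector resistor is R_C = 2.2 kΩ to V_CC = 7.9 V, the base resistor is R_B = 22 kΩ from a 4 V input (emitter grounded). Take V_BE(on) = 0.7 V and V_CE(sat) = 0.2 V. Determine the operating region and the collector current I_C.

saturation; I_C ≈ 3.5 mA

Assume active: I_B = (4 − 0.7)/22 = 0.15 mA, giving I_C = β·I_B = 15 mA.
But then V_CE = 7.9 − 15×2.2 = -25.1 V < V_CE(sat) = 0.2 V — impossible in the active region.
So the transistor is saturated. With V_CE = 0.2 V, I_C = (V_CC − 0.2)/R_C = 7.7/2.2 = 3.5 mA.
Check: β·I_B = 15 mA > I_C = 3.5 mA, confirming saturation.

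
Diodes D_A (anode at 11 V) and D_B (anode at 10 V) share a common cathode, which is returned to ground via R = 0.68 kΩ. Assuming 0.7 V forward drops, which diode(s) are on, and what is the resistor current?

Only D_A conducts; I_R ≈ 15 mA

Assume both conduct. Then node N would need to be at both 11−0.7 = 10.3 V and 10−0.7 = 9.3 V, which is impossible.
Assume only D_A conducts: V_N = 11 − 0.7 = 10.3 V, so I_R = 10.3/0.68 = 15.1 mA.
Check D_B: its anode-to-cathode voltage is 10 − 10.3 = -0.3 V < 0.7 V, so it is off. The assumption is consistent.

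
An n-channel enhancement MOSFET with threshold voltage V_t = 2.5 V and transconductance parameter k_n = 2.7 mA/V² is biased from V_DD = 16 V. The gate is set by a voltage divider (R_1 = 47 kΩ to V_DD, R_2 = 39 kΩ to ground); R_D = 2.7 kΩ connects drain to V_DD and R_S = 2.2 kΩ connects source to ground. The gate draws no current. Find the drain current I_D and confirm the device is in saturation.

V_G = V_DD·R_2/(R_1+R_2) = 16×39/86 = 7.26 V.
Assume saturation: I_D = (k_n/2)(V_GS − V_t)² with V_GS = V_G − I_D·R_S = 7.26 − 2.2·I_D.
Substituting gives 6.53·I_D² − 29.2·I_D + 30.5 = 0, with roots I_D = 1.66 or 2.82 mA.
The root I_D = 2.82 mA gives V_GS = 1.06 V ≤ V_t, so take I_D = 1.66 mA.
Then V_GS = 3.61 V and V_DS = V_DD − I_D(R_D+R_S) = 16 − 1.66×4.9 = 7.88 V.
Saturation requires V_DS ≥ V_GS − V_t = 1.11 V; 7.88 ≥ 1.11 ✓.

I_D ≈ 1.7 mA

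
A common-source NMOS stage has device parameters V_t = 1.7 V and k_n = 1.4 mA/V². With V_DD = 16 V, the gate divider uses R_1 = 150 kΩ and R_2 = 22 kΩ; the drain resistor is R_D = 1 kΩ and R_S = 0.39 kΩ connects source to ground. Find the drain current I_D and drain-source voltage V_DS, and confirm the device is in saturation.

I_D ≈ 0.071 mA, V_DS ≈ 16 V

V_G = V_DD·R_2/(R_1+R_2) = 16×22/172 = 2.05 V.
Assume saturation: I_D = (k_n/2)(V_GS − V_t)² with V_GS = V_G − I_D·R_S = 2.05 − 0.39·I_D.
Substituting gives 0.106·I_D² − 1.19·I_D + 0.084 = 0, with roots I_D = 0.0711 or 11.1 mA.
The root I_D = 11.1 mA gives V_GS = -2.28 V ≤ V_t, so take I_D = 0.0711 mA.
Then V_GS = 2.02 V and V_DS = V_DD − I_D(R_D+R_S) = 16 − 0.0711×1.39 = 15.9 V.
Saturation requires V_DS ≥ V_GS − V_t = 0.319 V; 15.9 ≥ 0.319 ✓.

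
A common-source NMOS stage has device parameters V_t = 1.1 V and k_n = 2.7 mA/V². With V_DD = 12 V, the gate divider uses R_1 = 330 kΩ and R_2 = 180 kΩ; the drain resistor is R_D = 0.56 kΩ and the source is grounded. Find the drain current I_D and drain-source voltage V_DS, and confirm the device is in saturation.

I_D ≈ 13 mA, V_DS ≈ 4.6 V

V_G = V_DD·R_2/(R_1+R_2) = 12×180/510 = 4.24 V. With the source grounded, V_GS = V_G = 4.24 V.
Assume saturation: I_D = (k_n/2)(V_GS − V_t)² = (2.7/2)×(4.24 − 1.1)² = 1.35×3.14² = 13.3 mA.
V_DS = V_DD − I_D·R_D = 12 − 13.3×0.56 = 4.57 V.
Saturation requires V_DS ≥ V_GS − V_t = 3.14 V; 4.57 ≥ 3.14 ✓.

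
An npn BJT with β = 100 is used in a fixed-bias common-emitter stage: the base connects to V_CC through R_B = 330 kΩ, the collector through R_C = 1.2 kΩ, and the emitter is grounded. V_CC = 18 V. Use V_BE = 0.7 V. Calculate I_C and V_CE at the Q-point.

Base loop: V_CC = I_B·R_B + V_BE, so I_B = (18 − 0.7)/330 kΩ = 0.0524 mA.
In the active region I_C = β·I_B = 100 × 0.0524 = 5.24 mA.
Collector loop: V_CE = V_CC − I_C·R_C = 18 − 5.24×1.2 = 11.7 V.
Since V_CE = 11.7 V > V_CE(sat) ≈ 0.2 V, the transistor is in the active region as assumed.

I_C ≈ 5.2 mA, V_CE ≈ 12 V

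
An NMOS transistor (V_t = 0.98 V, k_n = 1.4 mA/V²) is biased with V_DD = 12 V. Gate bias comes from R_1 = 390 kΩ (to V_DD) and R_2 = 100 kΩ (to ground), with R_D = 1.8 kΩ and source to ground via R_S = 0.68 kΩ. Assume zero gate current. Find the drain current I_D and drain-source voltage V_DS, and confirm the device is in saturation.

I_D ≈ 0.69 mA, V_DS ≈ 10 V

V_G = V_DD·R_2/(R_1+R_2) = 12×100/490 = 2.45 V.
Assume saturation: I_D = (k_n/2)(V_GS − V_t)² with V_GS = V_G − I_D·R_S = 2.45 − 0.68·I_D.
Substituting gives 0.324·I_D² − 2.4·I_D + 1.51 = 0, with roots I_D = 0.695 or 6.72 mA.
The root I_D = 6.72 mA gives V_GS = -2.12 V ≤ V_t, so take I_D = 0.695 mA.
Then V_GS = 1.98 V and V_DS = V_DD − I_D(R_D+R_S) = 12 − 0.695×2.48 = 10.3 V.
Saturation requires V_DS ≥ V_GS − V_t = 0.996 V; 10.3 ≥ 0.996 ✓.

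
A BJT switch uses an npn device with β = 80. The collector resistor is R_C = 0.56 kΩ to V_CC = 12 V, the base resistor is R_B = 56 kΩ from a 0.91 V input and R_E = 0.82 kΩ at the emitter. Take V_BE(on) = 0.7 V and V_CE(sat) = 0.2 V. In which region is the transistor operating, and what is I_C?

active; I_C ≈ 0.14 mA

Assume active. Base-emitter loop: I_B = (V_BB − V_BE)/(R_B + (β+1)R_E) = (0.91 − 0.7)/(56 + 81×0.82) = 0.00172 mA.
I_C = β·I_B = 80×0.00172 = 0.137 mA.
V_CE = V_CC − I_C·R_C − I_E·R_E = 12 − 0.137×0.56 − 0.139×0.82 = 11.8 V > V_CE(sat), so the active-region assumption holds.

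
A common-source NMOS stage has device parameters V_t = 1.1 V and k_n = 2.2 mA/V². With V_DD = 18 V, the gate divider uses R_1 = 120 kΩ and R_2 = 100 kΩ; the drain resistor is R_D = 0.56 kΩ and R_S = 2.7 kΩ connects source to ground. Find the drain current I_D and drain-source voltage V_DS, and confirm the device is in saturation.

I_D ≈ 2.1 mA, V_DS ≈ 11 V

V_G = V_DD·R_2/(R_1+R_2) = 18×100/220 = 8.18 V.
Assume saturation: I_D = (k_n/2)(V_GS − V_t)² with V_GS = V_G − I_D·R_S = 8.18 − 2.7·I_D.
Substituting gives 8.02·I_D² − 43.1·I_D + 55.2 = 0, with roots I_D = 2.11 or 3.26 mA.
The root I_D = 3.26 mA gives V_GS = -0.622 V ≤ V_t, so take I_D = 2.11 mA.
Then V_GS = 2.48 V and V_DS = V_DD − I_D(R_D+R_S) = 18 − 2.11×3.26 = 11.1 V.
Saturation requires V_DS ≥ V_GS − V_t = 1.38 V; 11.1 ≥ 1.38 ✓.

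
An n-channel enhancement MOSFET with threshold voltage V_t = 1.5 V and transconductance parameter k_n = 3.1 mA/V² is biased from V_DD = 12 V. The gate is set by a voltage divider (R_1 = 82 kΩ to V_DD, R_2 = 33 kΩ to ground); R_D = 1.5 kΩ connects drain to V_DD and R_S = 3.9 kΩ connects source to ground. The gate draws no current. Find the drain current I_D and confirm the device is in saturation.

I_D ≈ 0.37 mA

V_G = V_DD·R_2/(R_1+R_2) = 12×33/115 = 3.44 V.
Assume saturation: I_D = (k_n/2)(V_GS − V_t)² with V_GS = V_G − I_D·R_S = 3.44 − 3.9·I_D.
Substituting gives 23.6·I_D² − 24.5·I_D + 5.85 = 0, with roots I_D = 0.373 or 0.666 mA.
The root I_D = 0.666 mA gives V_GS = 0.844 V ≤ V_t, so take I_D = 0.373 mA.
Then V_GS = 1.99 V and V_DS = V_DD − I_D(R_D+R_S) = 12 − 0.373×5.4 = 9.99 V.
Saturation requires V_DS ≥ V_GS − V_t = 0.49 V; 9.99 ≥ 0.49 ✓.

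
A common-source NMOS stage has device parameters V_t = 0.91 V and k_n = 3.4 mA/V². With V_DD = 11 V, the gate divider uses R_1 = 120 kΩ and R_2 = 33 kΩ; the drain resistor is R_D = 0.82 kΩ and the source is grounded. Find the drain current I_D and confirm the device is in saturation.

V_G = V_DD·R_2/(R_1+R_2) = 11×33/153 = 2.37 V. With the source grounded, V_GS = V_G = 2.37 V.
Assume saturation: I_D = (k_n/2)(V_GS − V_t)² = (3.4/2)×(2.37 − 0.91)² = 1.7×1.46² = 3.64 mA.
V_DS = V_DD − I_D·R_D = 11 − 3.64×0.82 = 8.02 V.
Saturation requires V_DS ≥ V_GS − V_t = 1.46 V; 8.02 ≥ 1.46 ✓.

I_D ≈ 3.6 mA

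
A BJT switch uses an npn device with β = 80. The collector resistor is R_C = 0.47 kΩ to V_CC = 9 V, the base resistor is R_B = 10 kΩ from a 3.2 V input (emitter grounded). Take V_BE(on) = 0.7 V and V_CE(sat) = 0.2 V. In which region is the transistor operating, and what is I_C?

saturation; I_C ≈ 19 mA

Assume active: I_B = (3.2 − 0.7)/10 = 0.25 mA, giving I_C = β·I_B = 20 mA.
But then V_CE = 9 − 20×0.47 = -0.4 V < V_CE(sat) = 0.2 V — impossible in the active region.
So the transistor is saturated. With V_CE = 0.2 V, I_C = (V_CC − 0.2)/R_C = 8.8/0.47 = 18.7 mA.
Check: β·I_B = 20 mA > I_C = 18.7 mA, confirming saturation.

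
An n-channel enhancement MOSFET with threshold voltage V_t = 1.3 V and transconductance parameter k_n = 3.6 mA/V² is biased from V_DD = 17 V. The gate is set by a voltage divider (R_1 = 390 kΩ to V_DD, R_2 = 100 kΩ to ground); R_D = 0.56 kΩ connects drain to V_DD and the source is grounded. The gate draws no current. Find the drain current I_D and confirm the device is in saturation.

I_D ≈ 8.5 mA

V_G = V_DD·R_2/(R_1+R_2) = 17×100/490 = 3.47 V. With the source grounded, V_GS = V_G = 3.47 V.
Assume saturation: I_D = (k_n/2)(V_GS − V_t)² = (3.6/2)×(3.47 − 1.3)² = 1.8×2.17² = 8.47 mA.
V_DS = V_DD − I_D·R_D = 17 − 8.47×0.56 = 12.3 V.
Saturation requires V_DS ≥ V_GS − V_t = 2.17 V; 12.3 ≥ 2.17 ✓.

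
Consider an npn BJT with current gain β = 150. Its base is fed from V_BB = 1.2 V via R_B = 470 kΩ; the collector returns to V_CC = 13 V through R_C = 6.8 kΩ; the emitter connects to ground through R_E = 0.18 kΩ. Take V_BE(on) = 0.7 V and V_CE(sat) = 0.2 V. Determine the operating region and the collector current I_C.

active; I_C ≈ 0.15 mA

Assume active. Base-emitter loop: I_B = (V_BB − V_BE)/(R_B + (β+1)R_E) = (1.2 − 0.7)/(470 + 151×0.18) = 0.00101 mA.
I_C = β·I_B = 150×0.00101 = 0.151 mA.
V_CE = V_CC − I_C·R_C − I_E·R_E = 13 − 0.151×6.8 − 0.152×0.18 = 11.9 V > V_CE(sat), so the active-region assumption holds.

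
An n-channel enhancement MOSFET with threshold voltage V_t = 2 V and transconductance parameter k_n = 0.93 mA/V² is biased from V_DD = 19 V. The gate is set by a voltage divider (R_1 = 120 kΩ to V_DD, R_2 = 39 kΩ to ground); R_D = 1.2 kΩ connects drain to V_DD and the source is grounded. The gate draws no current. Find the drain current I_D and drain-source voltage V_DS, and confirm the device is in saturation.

V_G = V_DD·R_2/(R_1+R_2) = 19×39/159 = 4.66 V. With the source grounded, V_GS = V_G = 4.66 V.
Assume saturation: I_D = (k_n/2)(V_GS − V_t)² = (0.93/2)×(4.66 − 2)² = 0.465×2.66² = 3.29 mA.
V_DS = V_DD − I_D·R_D = 19 − 3.29×1.2 = 15.1 V.
Saturation requires V_DS ≥ V_GS − V_t = 2.66 V; 15.1 ≥ 2.66 ✓.

I_D ≈ 3.3 mA, V_DS ≈ 15 V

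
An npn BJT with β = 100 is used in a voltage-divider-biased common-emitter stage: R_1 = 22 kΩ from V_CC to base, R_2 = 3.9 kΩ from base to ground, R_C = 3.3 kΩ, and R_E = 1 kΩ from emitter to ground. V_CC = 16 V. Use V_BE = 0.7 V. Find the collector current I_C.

Thevenize the base divider: V_Th = V_CC·R_2/(R_1+R_2) = 16×3.9/25.9 = 2.41 V, R_Th = R_1‖R_2 = 3.31 kΩ.
Base-emitter loop: V_Th = I_B·R_Th + V_BE + (β+1)I_B·R_E, so I_B = (2.41 − 0.7) / (3.31 + 101×1) = 0.0164 mA.
I_C = β·I_B = 100×0.0164 = 1.64 mA, and I_E = (β+1)I_B = 1.65 mA.
V_CE = V_CC − I_C·R_C − I_E·R_E = 16 − 1.64×3.3 − 1.65×1 = 8.94 V.
V_CE = 8.94 V > 0.2 V confirms active-region operation.

I_C ≈ 1.6 mA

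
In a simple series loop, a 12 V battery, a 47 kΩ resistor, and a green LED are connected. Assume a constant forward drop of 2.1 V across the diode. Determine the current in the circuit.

KVL around the loop: 12 = V_D + I·R = 2.1 + I × 47 kΩ.
So I = (12 − 2.1) / 47 kΩ = 9.9 / 47 = 0.211 mA.

I ≈ 0.21 mA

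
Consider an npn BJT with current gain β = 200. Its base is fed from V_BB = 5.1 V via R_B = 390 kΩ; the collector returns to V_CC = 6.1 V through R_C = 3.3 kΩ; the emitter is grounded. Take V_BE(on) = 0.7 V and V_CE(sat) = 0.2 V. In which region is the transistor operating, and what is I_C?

Assume active: I_B = (5.1 − 0.7)/390 = 0.0113 mA, giving I_C = β·I_B = 2.26 mA.
But then V_CE = 6.1 − 2.26×3.3 = -1.35 V < V_CE(sat) = 0.2 V — impossible in the active region.
So the transistor is saturated. With V_CE = 0.2 V, I_C = (V_CC − 0.2)/R_C = 5.9/3.3 = 1.79 mA.
Check: β·I_B = 2.26 mA > I_C = 1.79 mA, confirming saturation.

saturation; I_C ≈ 1.8 mA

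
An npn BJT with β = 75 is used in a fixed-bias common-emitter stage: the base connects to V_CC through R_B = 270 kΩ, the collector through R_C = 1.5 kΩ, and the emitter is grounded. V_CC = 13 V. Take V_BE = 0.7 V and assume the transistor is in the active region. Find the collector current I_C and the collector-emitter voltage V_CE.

Base loop: V_CC = I_B·R_B + V_BE, so I_B = (13 − 0.7)/270 kΩ = 0.0456 mA.
In the active region I_C = β·I_B = 75 × 0.0456 = 3.42 mA.
Collector loop: V_CE = V_CC − I_C·R_C = 13 − 3.42×1.5 = 7.88 V.
Since V_CE = 7.88 V > V_CE(sat) ≈ 0.2 V, the transistor is in the active region as assumed.

I_C ≈ 3.4 mA, V_CE ≈ 7.9 V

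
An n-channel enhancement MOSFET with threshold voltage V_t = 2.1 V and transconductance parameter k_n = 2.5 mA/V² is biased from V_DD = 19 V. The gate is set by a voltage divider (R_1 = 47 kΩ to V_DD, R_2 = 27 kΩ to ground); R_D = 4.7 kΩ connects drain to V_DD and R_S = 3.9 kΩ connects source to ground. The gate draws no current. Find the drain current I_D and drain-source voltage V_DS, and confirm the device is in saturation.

I_D ≈ 1 mA, V_DS ≈ 10 V

V_G = V_DD·R_2/(R_1+R_2) = 19×27/74 = 6.93 V.
Assume saturation: I_D = (k_n/2)(V_GS − V_t)² with V_GS = V_G − I_D·R_S = 6.93 − 3.9·I_D.
Substituting gives 19·I_D² − 48.1·I_D + 29.2 = 0, with roots I_D = 1.01 or 1.52 mA.
The root I_D = 1.52 mA gives V_GS = 0.997 V ≤ V_t, so take I_D = 1.01 mA.
Then V_GS = 3 V and V_DS = V_DD − I_D(R_D+R_S) = 19 − 1.01×8.6 = 10.3 V.
Saturation requires V_DS ≥ V_GS − V_t = 0.898 V; 10.3 ≥ 0.898 ✓.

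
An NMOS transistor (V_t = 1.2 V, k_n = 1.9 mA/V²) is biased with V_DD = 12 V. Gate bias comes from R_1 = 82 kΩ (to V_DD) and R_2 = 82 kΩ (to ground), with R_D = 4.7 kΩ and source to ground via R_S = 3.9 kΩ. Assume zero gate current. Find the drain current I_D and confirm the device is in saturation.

I_D ≈ 0.97 mA

V_G = V_DD·R_2/(R_1+R_2) = 12×82/164 = 6 V.
Assume saturation: I_D = (k_n/2)(V_GS − V_t)² with V_GS = V_G − I_D·R_S = 6 − 3.9·I_D.
Substituting gives 14.4·I_D² − 36.6·I_D + 21.9 = 0, with roots I_D = 0.971 or 1.56 mA.
The root I_D = 1.56 mA gives V_GS = -0.0811 V ≤ V_t, so take I_D = 0.971 mA.
Then V_GS = 2.21 V and V_DS = V_DD − I_D(R_D+R_S) = 12 − 0.971×8.6 = 3.65 V.
Saturation requires V_DS ≥ V_GS − V_t = 1.01 V; 3.65 ≥ 1.01 ✓.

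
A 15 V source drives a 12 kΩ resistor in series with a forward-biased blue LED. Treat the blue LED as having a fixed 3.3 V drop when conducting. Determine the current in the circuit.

I ≈ 0.97 mA

KVL around the loop: 15 = V_D + I·R = 3.3 + I × 12 kΩ.
So I = (15 − 3.3) / 12 kΩ = 11.7 / 12 = 0.975 mA.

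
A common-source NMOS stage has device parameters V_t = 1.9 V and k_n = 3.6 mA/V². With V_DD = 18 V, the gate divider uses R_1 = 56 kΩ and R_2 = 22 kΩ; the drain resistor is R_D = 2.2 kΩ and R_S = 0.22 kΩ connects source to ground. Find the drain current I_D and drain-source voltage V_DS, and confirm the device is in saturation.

I_D ≈ 6.1 mA, V_DS ≈ 3.3 V

V_G = V_DD·R_2/(R_1+R_2) = 18×22/78 = 5.08 V.
Assume saturation: I_D = (k_n/2)(V_GS − V_t)² with V_GS = V_G − I_D·R_S = 5.08 − 0.22·I_D.
Substituting gives 0.0871·I_D² − 3.52·I_D + 18.2 = 0, with roots I_D = 6.08 or 34.3 mA.
The root I_D = 34.3 mA gives V_GS = -2.46 V ≤ V_t, so take I_D = 6.08 mA.
Then V_GS = 3.74 V and V_DS = V_DD − I_D(R_D+R_S) = 18 − 6.08×2.42 = 3.28 V.
Saturation requires V_DS ≥ V_GS − V_t = 1.84 V; 3.28 ≥ 1.84 ✓.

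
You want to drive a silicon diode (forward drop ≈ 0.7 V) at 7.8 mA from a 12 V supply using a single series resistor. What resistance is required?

R ≈ 1.4 kΩ

The resistor drops V_S − V_D = 12 − 0.7 = 11.3 V at 7.8 mA.
R = 11.3 V / 7.8 mA = 1.45 kΩ.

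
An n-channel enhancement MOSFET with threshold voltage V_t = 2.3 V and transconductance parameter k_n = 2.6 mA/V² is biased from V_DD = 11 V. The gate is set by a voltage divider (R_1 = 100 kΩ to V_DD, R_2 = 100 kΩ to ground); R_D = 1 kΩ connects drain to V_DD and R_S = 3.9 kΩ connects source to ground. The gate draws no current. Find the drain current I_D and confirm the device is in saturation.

I_D ≈ 0.64 mA

V_G = V_DD·R_2/(R_1+R_2) = 11×100/200 = 5.5 V.
Assume saturation: I_D = (k_n/2)(V_GS − V_t)² with V_GS = V_G − I_D·R_S = 5.5 − 3.9·I_D.
Substituting gives 19.8·I_D² − 33.4·I_D + 13.3 = 0, with roots I_D = 0.641 or 1.05 mA.
The root I_D = 1.05 mA gives V_GS = 1.4 V ≤ V_t, so take I_D = 0.641 mA.
Then V_GS = 3 V and V_DS = V_DD − I_D(R_D+R_S) = 11 − 0.641×4.9 = 7.86 V.
Saturation requires V_DS ≥ V_GS − V_t = 0.702 V; 7.86 ≥ 0.702 ✓.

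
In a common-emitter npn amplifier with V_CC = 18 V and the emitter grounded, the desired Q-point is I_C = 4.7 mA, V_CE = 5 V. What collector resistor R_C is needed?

R_C ≈ 2.8 kΩ

Collector loop: V_CC = I_C·R_C + V_CE.
R_C = (V_CC − V_CE)/I_C = (18 − 5)/4.7 = 2.77 kΩ.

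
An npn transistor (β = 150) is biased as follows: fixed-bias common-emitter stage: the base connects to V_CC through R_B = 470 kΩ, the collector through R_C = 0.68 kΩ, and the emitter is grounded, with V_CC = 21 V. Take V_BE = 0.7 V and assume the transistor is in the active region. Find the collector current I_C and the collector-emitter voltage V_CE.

Base loop: V_CC = I_B·R_B + V_BE, so I_B = (21 − 0.7)/470 kΩ = 0.0432 mA.
In the active region I_C = β·I_B = 150 × 0.0432 = 6.48 mA.
Collector loop: V_CE = V_CC − I_C·R_C = 21 − 6.48×0.68 = 16.6 V.
Since V_CE = 16.6 V > V_CE(sat) ≈ 0.2 V, the transistor is in the active region as assumed.

I_C ≈ 6.5 mA, V_CE ≈ 17 V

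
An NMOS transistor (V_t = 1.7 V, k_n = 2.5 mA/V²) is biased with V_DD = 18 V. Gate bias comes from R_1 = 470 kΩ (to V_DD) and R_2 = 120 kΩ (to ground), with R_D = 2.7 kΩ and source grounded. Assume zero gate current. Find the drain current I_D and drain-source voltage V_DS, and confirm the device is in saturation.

V_G = V_DD·R_2/(R_1+R_2) = 18×120/590 = 3.66 V. With the source grounded, V_GS = V_G = 3.66 V.
Assume saturation: I_D = (k_n/2)(V_GS − V_t)² = (2.5/2)×(3.66 − 1.7)² = 1.25×1.96² = 4.81 mA.
V_DS = V_DD − I_D·R_D = 18 − 4.81×2.7 = 5.02 V.
Saturation requires V_DS ≥ V_GS − V_t = 1.96 V; 5.02 ≥ 1.96 ✓.

I_D ≈ 4.8 mA, V_DS ≈ 5 V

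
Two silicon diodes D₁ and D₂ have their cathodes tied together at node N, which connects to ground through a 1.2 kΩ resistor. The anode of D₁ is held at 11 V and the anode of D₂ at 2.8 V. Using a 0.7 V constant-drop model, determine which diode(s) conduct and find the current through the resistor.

Assume both conduct. Then node N would need to be at both 11−0.7 = 10.3 V and 2.8−0.7 = 2.1 V, which is impossible.
Assume only D₁ conducts: V_N = 11 − 0.7 = 10.3 V, so I_R = 10.3/1.2 = 8.58 mA.
Check D₂: its anode-to-cathode voltage is 2.8 − 10.3 = -7.5 V < 0.7 V, so it is off. The assumption is consistent.

Only D₁ conducts; I_R ≈ 8.6 mA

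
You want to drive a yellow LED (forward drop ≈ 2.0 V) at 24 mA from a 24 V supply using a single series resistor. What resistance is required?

The resistor drops V_S − V_D = 24 − 2.0 = 22 V at 24 mA.
R = 22 V / 24 mA = 0.917 kΩ.

R ≈ 0.92 kΩ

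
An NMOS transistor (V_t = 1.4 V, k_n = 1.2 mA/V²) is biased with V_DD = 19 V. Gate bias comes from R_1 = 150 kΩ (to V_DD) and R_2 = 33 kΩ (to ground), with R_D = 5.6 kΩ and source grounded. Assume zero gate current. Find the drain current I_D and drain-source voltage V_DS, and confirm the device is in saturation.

I_D ≈ 2.5 mA, V_DS ≈ 5.2 V

V_G = V_DD·R_2/(R_1+R_2) = 19×33/183 = 3.43 V. With the source grounded, V_GS = V_G = 3.43 V.
Assume saturation: I_D = (k_n/2)(V_GS − V_t)² = (1.2/2)×(3.43 − 1.4)² = 0.6×2.03² = 2.46 mA.
V_DS = V_DD − I_D·R_D = 19 − 2.46×5.6 = 5.21 V.
Saturation requires V_DS ≥ V_GS − V_t = 2.03 V; 5.21 ≥ 2.03 ✓.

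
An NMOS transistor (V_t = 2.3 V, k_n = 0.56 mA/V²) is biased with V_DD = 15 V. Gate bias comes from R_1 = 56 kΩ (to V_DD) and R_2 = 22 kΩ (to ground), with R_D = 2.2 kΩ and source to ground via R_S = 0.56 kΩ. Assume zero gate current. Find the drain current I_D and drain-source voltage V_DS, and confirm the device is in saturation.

V_G = V_DD·R_2/(R_1+R_2) = 15×22/78 = 4.23 V.
Assume saturation: I_D = (k_n/2)(V_GS − V_t)² with V_GS = V_G − I_D·R_S = 4.23 − 0.56·I_D.
Substituting gives 0.0878·I_D² − 1.61·I_D + 1.04 = 0, with roots I_D = 0.675 or 17.6 mA.
The root I_D = 17.6 mA gives V_GS = -5.63 V ≤ V_t, so take I_D = 0.675 mA.
Then V_GS = 3.85 V and V_DS = V_DD − I_D(R_D+R_S) = 15 − 0.675×2.76 = 13.1 V.
Saturation requires V_DS ≥ V_GS − V_t = 1.55 V; 13.1 ≥ 1.55 ✓.

I_D ≈ 0.68 mA, V_DS ≈ 13 V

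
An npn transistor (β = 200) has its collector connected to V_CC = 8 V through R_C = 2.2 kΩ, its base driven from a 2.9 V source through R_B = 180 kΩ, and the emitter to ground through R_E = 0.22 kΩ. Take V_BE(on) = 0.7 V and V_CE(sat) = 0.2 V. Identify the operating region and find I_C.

active; I_C ≈ 2 mA

Assume active. Base-emitter loop: I_B = (V_BB − V_BE)/(R_B + (β+1)R_E) = (2.9 − 0.7)/(180 + 201×0.22) = 0.00981 mA.
I_C = β·I_B = 200×0.00981 = 1.96 mA.
V_CE = V_CC − I_C·R_C − I_E·R_E = 8 − 1.96×2.2 − 1.97×0.22 = 3.25 V > V_CE(sat), so the active-region assumption holds.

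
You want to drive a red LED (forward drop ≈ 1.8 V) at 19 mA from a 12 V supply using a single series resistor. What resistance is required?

R ≈ 0.54 kΩ

The resistor drops V_S − V_D = 12 − 1.8 = 10.2 V at 19 mA.
R = 10.2 V / 19 mA = 0.537 kΩ.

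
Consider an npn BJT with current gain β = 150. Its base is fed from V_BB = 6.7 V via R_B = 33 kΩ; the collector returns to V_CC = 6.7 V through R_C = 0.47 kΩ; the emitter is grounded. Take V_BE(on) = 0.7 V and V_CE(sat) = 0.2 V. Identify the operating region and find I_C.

saturation; I_C ≈ 14 mA

Assume active: I_B = (6.7 − 0.7)/33 = 0.182 mA, giving I_C = β·I_B = 27.3 mA.
But then V_CE = 6.7 − 27.3×0.47 = -6.12 V < V_CE(sat) = 0.2 V — impossible in the active region.
So the transistor is saturated. With V_CE = 0.2 V, I_C = (V_CC − 0.2)/R_C = 6.5/0.47 = 13.8 mA.
Check: β·I_B = 27.3 mA > I_C = 13.8 mA, confirming saturation.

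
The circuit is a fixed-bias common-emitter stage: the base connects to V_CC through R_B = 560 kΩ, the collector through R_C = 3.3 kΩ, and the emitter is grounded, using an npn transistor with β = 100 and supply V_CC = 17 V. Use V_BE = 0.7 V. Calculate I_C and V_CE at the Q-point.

I_C ≈ 2.9 mA, V_CE ≈ 7.4 V

Base loop: V_CC = I_B·R_B + V_BE, so I_B = (17 − 0.7)/560 kΩ = 0.0291 mA.
In the active region I_C = β·I_B = 100 × 0.0291 = 2.91 mA.
Collector loop: V_CE = V_CC − I_C·R_C = 17 − 2.91×3.3 = 7.39 V.
Since V_CE = 7.39 V > V_CE(sat) ≈ 0.2 V, the transistor is in the active region as assumed.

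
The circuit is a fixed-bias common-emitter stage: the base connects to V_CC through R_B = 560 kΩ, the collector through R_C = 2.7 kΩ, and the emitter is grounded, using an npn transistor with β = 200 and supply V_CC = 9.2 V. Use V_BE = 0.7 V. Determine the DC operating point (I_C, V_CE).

Base loop: V_CC = I_B·R_B + V_BE, so I_B = (9.2 − 0.7)/560 kΩ = 0.0152 mA.
In the active region I_C = β·I_B = 200 × 0.0152 = 3.04 mA.
Collector loop: V_CE = V_CC − I_C·R_C = 9.2 − 3.04×2.7 = 1 V.
Since V_CE = 1 V > V_CE(sat) ≈ 0.2 V, the transistor is in the active region as assumed.

I_C ≈ 3 mA, V_CE ≈ 1 V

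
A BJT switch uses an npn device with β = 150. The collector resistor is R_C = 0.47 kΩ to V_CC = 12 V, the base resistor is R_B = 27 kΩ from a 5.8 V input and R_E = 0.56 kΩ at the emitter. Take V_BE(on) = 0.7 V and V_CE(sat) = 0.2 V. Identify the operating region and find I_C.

active; I_C ≈ 6.9 mA

Assume active. Base-emitter loop: I_B = (V_BB − V_BE)/(R_B + (β+1)R_E) = (5.8 − 0.7)/(27 + 151×0.56) = 0.0457 mA.
I_C = β·I_B = 150×0.0457 = 6.86 mA.
V_CE = V_CC − I_C·R_C − I_E·R_E = 12 − 6.86×0.47 − 6.9×0.56 = 4.91 V > V_CE(sat), so the active-region assumption holds.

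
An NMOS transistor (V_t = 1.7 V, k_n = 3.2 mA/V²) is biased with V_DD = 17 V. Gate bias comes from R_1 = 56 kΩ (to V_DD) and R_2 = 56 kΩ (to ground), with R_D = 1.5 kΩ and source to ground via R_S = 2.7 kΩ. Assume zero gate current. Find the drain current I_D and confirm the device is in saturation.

I_D ≈ 2.1 mA

V_G = V_DD·R_2/(R_1+R_2) = 17×56/112 = 8.5 V.
Assume saturation: I_D = (k_n/2)(V_GS − V_t)² with V_GS = V_G − I_D·R_S = 8.5 − 2.7·I_D.
Substituting gives 11.7·I_D² − 59.8·I_D + 74 = 0, with roots I_D = 2.09 or 3.03 mA.
The root I_D = 3.03 mA gives V_GS = 0.324 V ≤ V_t, so take I_D = 2.09 mA.
Then V_GS = 2.84 V and V_DS = V_DD − I_D(R_D+R_S) = 17 − 2.09×4.2 = 8.2 V.
Saturation requires V_DS ≥ V_GS − V_t = 1.14 V; 8.2 ≥ 1.14 ✓.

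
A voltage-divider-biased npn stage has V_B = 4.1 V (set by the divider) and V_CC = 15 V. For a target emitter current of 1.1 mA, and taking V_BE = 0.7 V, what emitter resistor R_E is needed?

V_E = V_B − V_BE = 4.1 − 0.7 = 3.4 V.
R_E = V_E / I_E = 3.4 / 1.1 = 3.09 kΩ.

R_E ≈ 3.1 kΩ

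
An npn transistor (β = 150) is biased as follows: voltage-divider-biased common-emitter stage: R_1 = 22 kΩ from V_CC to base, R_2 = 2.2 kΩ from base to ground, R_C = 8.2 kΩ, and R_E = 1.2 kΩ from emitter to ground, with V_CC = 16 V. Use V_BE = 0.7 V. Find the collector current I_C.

Thevenize the base divider: V_Th = V_CC·R_2/(R_1+R_2) = 16×2.2/24.2 = 1.45 V, R_Th = R_1‖R_2 = 2 kΩ.
Base-emitter loop: V_Th = I_B·R_Th + V_BE + (β+1)I_B·R_E, so I_B = (1.45 − 0.7) / (2 + 151×1.2) = 0.00412 mA.
I_C = β·I_B = 150×0.00412 = 0.618 mA, and I_E = (β+1)I_B = 0.622 mA.
V_CE = V_CC − I_C·R_C − I_E·R_E = 16 − 0.618×8.2 − 0.622×1.2 = 10.2 V.
V_CE = 10.2 V > 0.2 V confirms active-region operation.

I_C ≈ 0.62 mA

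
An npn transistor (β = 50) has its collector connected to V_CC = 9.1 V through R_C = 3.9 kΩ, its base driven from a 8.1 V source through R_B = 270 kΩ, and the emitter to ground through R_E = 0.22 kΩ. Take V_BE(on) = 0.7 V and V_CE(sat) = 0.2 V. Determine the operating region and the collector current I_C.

Assume active. Base-emitter loop: I_B = (V_BB − V_BE)/(R_B + (β+1)R_E) = (8.1 − 0.7)/(270 + 51×0.22) = 0.0263 mA.
I_C = β·I_B = 50×0.0263 = 1.32 mA.
V_CE = V_CC − I_C·R_C − I_E·R_E = 9.1 − 1.32×3.9 − 1.34×0.22 = 3.67 V > V_CE(sat), so the active-region assumption holds.

active; I_C ≈ 1.3 mA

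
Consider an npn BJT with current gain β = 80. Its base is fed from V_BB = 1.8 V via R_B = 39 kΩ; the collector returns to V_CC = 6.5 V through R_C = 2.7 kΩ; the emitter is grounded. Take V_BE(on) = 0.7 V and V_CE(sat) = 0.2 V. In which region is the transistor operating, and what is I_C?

Assume active. Base-emitter loop: I_B = (V_BB − V_BE)/R_B = (1.8 − 0.7)/39 = 0.0282 mA.
I_C = β·I_B = 80×0.0282 = 2.26 mA.
V_CE = V_CC − I_C·R_C = 6.5 − 2.26×2.7 = 0.408 V > V_CE(sat), so the active-region assumption holds.

active; I_C ≈ 2.3 mA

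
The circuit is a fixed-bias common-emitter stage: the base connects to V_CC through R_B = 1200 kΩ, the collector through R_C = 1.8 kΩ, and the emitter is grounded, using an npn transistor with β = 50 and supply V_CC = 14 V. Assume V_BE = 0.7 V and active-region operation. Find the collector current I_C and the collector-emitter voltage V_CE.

I_C ≈ 0.55 mA, V_CE ≈ 13 V

Base loop: V_CC = I_B·R_B + V_BE, so I_B = (14 − 0.7)/1200 kΩ = 0.0111 mA.
In the active region I_C = β·I_B = 50 × 0.0111 = 0.554 mA.
Collector loop: V_CE = V_CC − I_C·R_C = 14 − 0.554×1.8 = 13 V.
Since V_CE = 13 V > V_CE(sat) ≈ 0.2 V, the transistor is in the active region as assumed.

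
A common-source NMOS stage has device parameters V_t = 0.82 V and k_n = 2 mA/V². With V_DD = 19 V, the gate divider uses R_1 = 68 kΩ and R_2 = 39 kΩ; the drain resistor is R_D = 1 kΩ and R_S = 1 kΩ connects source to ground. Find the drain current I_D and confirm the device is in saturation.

I_D ≈ 4.1 mA

V_G = V_DD·R_2/(R_1+R_2) = 19×39/107 = 6.93 V.
Assume saturation: I_D = (k_n/2)(V_GS − V_t)² with V_GS = V_G − I_D·R_S = 6.93 − 1·I_D.
Substituting gives 1·I_D² − 13.2·I_D + 37.3 = 0, with roots I_D = 4.08 or 9.13 mA.
The root I_D = 9.13 mA gives V_GS = -2.2 V ≤ V_t, so take I_D = 4.08 mA.
Then V_GS = 2.84 V and V_DS = V_DD − I_D(R_D+R_S) = 19 − 4.08×2 = 10.8 V.
Saturation requires V_DS ≥ V_GS − V_t = 2.02 V; 10.8 ≥ 2.02 ✓.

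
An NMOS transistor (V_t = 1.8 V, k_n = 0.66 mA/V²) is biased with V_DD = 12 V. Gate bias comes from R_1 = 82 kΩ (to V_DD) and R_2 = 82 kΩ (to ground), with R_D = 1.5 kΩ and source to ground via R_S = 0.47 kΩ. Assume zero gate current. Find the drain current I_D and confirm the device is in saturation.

I_D ≈ 2.8 mA

V_G = V_DD·R_2/(R_1+R_2) = 12×82/164 = 6 V.
Assume saturation: I_D = (k_n/2)(V_GS − V_t)² with V_GS = V_G − I_D·R_S = 6 − 0.47·I_D.
Substituting gives 0.0729·I_D² − 2.3·I_D + 5.82 = 0, with roots I_D = 2.77 or 28.8 mA.
The root I_D = 28.8 mA gives V_GS = -7.55 V ≤ V_t, so take I_D = 2.77 mA.
Then V_GS = 4.7 V and V_DS = V_DD − I_D(R_D+R_S) = 12 − 2.77×1.97 = 6.54 V.
Saturation requires V_DS ≥ V_GS − V_t = 2.9 V; 6.54 ≥ 2.9 ✓.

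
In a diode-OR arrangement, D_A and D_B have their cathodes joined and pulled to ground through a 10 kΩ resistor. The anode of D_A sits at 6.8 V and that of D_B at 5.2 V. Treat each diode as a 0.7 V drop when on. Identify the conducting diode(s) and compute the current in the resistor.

Only D_A conducts; I_R ≈ 0.61 mA

Assume both conduct. Then node N would need to be at both 6.8−0.7 = 6.1 V and 5.2−0.7 = 4.5 V, which is impossible.
Assume only D_A conducts: V_N = 6.8 − 0.7 = 6.1 V, so I_R = 6.1/10 = 0.61 mA.
Check D_B: its anode-to-cathode voltage is 5.2 − 6.1 = -0.9 V < 0.7 V, so it is off. The assumption is consistent.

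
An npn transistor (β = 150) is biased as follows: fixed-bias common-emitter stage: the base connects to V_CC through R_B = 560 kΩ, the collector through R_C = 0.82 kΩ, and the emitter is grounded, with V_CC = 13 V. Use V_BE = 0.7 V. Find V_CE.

Base loop: V_CC = I_B·R_B + V_BE, so I_B = (13 − 0.7)/560 kΩ = 0.022 mA.
In the active region I_C = β·I_B = 150 × 0.022 = 3.29 mA.
Collector loop: V_CE = V_CC − I_C·R_C = 13 − 3.29×0.82 = 10.3 V.
Since V_CE = 10.3 V > V_CE(sat) ≈ 0.2 V, the transistor is in the active region as assumed.

V_CE ≈ 10 V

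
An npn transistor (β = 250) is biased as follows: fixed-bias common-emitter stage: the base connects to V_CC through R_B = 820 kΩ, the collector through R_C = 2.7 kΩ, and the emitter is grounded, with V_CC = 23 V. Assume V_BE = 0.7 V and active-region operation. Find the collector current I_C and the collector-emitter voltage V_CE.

Base loop: V_CC = I_B·R_B + V_BE, so I_B = (23 − 0.7)/820 kΩ = 0.0272 mA.
In the active region I_C = β·I_B = 250 × 0.0272 = 6.8 mA.
Collector loop: V_CE = V_CC − I_C·R_C = 23 − 6.8×2.7 = 4.64 V.
Since V_CE = 4.64 V > V_CE(sat) ≈ 0.2 V, the transistor is in the active region as assumed.

I_C ≈ 6.8 mA, V_CE ≈ 4.6 V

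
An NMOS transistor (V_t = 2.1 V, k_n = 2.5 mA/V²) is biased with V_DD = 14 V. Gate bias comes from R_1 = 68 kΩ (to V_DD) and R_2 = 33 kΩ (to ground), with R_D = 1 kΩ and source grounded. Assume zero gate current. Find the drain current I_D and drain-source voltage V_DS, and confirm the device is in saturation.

V_G = V_DD·R_2/(R_1+R_2) = 14×33/101 = 4.57 V. With the source grounded, V_GS = V_G = 4.57 V.
Assume saturation: I_D = (k_n/2)(V_GS − V_t)² = (2.5/2)×(4.57 − 2.1)² = 1.25×2.47² = 7.65 mA.
V_DS = V_DD − I_D·R_D = 14 − 7.65×1 = 6.35 V.
Saturation requires V_DS ≥ V_GS − V_t = 2.47 V; 6.35 ≥ 2.47 ✓.

I_D ≈ 7.7 mA, V_DS ≈ 6.3 V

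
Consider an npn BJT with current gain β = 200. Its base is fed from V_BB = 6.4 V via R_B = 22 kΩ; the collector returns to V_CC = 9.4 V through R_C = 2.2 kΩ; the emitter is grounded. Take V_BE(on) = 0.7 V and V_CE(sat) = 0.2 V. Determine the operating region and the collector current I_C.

saturation; I_C ≈ 4.2 mA

Assume active: I_B = (6.4 − 0.7)/22 = 0.259 mA, giving I_C = β·I_B = 51.8 mA.
But then V_CE = 9.4 − 51.8×2.2 = -105 V < V_CE(sat) = 0.2 V — impossible in the active region.
So the transistor is saturated. With V_CE = 0.2 V, I_C = (V_CC − 0.2)/R_C = 9.2/2.2 = 4.18 mA.
Check: β·I_B = 51.8 mA > I_C = 4.18 mA, confirming saturation.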